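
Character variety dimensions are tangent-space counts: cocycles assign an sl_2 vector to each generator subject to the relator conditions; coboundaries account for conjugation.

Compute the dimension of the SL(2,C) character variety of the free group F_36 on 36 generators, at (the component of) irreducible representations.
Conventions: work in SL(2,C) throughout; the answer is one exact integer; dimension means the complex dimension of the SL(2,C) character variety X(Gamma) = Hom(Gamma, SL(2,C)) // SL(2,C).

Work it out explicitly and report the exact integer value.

The free group F_36: 36 generators, no relators.
So Z^1 = (sl_2)^36 in full: dim Z^1 = 108.
Irreducibility makes the coboundary map sl_2 -> Z^1 injective (trivial centralizer), so dim B^1 = 3.
Therefore dim X = 108 - 3 = 105.

105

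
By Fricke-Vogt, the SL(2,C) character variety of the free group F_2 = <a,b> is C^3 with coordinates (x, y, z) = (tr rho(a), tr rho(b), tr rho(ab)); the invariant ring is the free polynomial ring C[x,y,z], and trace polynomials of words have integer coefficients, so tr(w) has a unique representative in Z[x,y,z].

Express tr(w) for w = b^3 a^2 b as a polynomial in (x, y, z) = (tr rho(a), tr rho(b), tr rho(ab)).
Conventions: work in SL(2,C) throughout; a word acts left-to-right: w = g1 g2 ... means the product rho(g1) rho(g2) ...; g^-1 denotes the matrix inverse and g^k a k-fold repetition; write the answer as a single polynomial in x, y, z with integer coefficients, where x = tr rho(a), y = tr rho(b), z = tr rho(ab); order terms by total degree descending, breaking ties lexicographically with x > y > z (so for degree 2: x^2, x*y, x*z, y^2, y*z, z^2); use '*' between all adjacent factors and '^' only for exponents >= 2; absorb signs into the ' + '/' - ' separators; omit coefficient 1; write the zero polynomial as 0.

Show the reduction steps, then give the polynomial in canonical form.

so trace(b^2 a) = trace(b) trace(a b) - trace(a) = y*z - x
reduce: trace(b^2) = trace(b) trace(b) - trace(1) = y^2 - 2
reduce: trace(a^2 b^2) = trace(a) trace(b^2 a) - trace(b^2) = x*y*z - x^2 - y^2 + 2
trace(a^2 b) = trace(a) trace(b a) - trace(b) = x*z - y
reduce: trace(a^2 b^3) = trace(b) trace(a^2 b^2) - trace(a^2 b) = x*y^2*z - x^2*y - y^3 - x*z + 3*y
reduce: trace(b^3 a^2 b) = trace(b) trace(a^2 b^3) - trace(a^2 b^2) = x*y^3*z - x^2*y^2 - y^4 - 2*x*y*z + x^2 + 4*y^2 - 2

x*y^3*z - x^2*y^2 - y^4 - 2*x*y*z + x^2 + 4*y^2 - 2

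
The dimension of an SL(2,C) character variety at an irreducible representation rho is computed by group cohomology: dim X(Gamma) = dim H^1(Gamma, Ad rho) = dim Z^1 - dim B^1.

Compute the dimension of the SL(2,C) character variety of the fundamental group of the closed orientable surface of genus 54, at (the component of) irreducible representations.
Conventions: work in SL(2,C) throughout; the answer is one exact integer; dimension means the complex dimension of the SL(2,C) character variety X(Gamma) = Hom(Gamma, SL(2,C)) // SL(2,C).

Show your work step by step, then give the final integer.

Gamma = pi_1(Sigma_54) = < a_1, b_1, ..., a_54, b_54 | prod [a_i, b_i] > has 2g = 108 generators and 1 relator.
Before the relator condition, cocycle space has dim 3*108 = 324.
d_2 is surjective at irreducible rho (its cokernel H^2 is dual to H^0 = 0), so dim Z^1 = 324 - 3 = 321.
Coboundaries contribute dim B^1 = 3 (injective at irreducible rho).
dim X = dim H^1 = 321 - 3 = 318.

318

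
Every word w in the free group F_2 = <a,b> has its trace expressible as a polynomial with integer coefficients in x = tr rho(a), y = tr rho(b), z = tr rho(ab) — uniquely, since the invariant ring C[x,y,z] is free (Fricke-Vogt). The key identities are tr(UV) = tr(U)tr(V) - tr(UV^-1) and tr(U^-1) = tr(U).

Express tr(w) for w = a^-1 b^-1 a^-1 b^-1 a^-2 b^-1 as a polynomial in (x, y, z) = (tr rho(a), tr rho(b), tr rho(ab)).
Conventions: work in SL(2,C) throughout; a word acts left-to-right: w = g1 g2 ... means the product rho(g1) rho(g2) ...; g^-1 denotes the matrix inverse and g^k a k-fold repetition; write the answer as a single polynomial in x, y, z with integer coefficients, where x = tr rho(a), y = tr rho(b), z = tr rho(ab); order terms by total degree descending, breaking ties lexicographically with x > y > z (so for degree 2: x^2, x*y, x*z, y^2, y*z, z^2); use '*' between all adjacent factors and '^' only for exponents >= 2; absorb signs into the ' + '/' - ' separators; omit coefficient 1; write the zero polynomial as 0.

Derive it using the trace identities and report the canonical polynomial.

x*z^3 - y*z^2 - 2*x*z + y

trace(a^-1) = trace(a) = x
apply: trace(a^-1 b) = trace(b)*trace(a) - trace(b a) = x*y - z
trace(b^-1 a^-1) = trace(a^-1)*trace(b) - trace(a^-1 b) = z
apply: trace(b^-1 a^-1 b^-1) = trace(b^-1 a^-1)*trace(b) - trace(b^-1 a^-1 b) = y*z - x
use: trace(b^-1 a^-1 b^-2) = trace(b^-1 a^-1 b^-1)*trace(b) - trace(b^-1 a^-1) = y^2*z - x*y - z
trace(b^-2) = trace(b^-1)*trace(b) - trace(1) = y^2 - 2
apply: trace(a b a) = trace(a)*trace(b a) - trace(b) = x*z - y
apply: trace(a b a b) = trace(a b)*trace(a b) - trace(1)   [split at repeated a] = z^2 - 2
trace(a b a b^-1) = trace(a b a)*trace(b) - trace(a b a b) = x*y*z - y^2 - z^2 + 2
apply: trace(b^-2 a b a) = trace(a b a b^-1)*trace(b) - trace(a b a) = x*y^2*z - y^3 - y*z^2 - x*z + 3*y
use: trace(a^-1 b^-2 a b) = trace(b^-2 a b)*trace(a) - trace(b^-2 a b a) = -x*y^2*z + x^2*y + y^3 + y*z^2 - 3*y
use: trace(b^-1 a^-1 b^-2 a) = trace(a^-1 b^-2 a)*trace(b) - trace(a^-1 b^-2 a b) = x*y^2*z - x^2*y - y*z^2 + y
trace(b^-1 a^-1 b^-1 a^-1 b^-1) = trace(b^-1 a^-1 b^-2)*trace(a) - trace(b^-1 a^-1 b^-2 a) = y*z^2 - x*z - y
trace(b^-1 a b^-1) = trace(a b^-1)*trace(b) - trace(a) = x*y^2 - y*z - x
use: trace(a^2) = trace(a)*trace(a) - trace(1) = x^2 - 2
apply: trace(a b^2 a) = trace(b)*trace(a^2 b) - trace(a^2) = x*y*z - x^2 - y^2 + 2
trace(b a b^-1 a b) = trace(a b^2 a)*trace(b) - trace(a b^2 a b) = x*y^2*z - x^2*y - y^3 - y*z^2 + x*z + 3*y
use: trace(a b a b a) = trace(a)*trace(b a b a) - trace(b a b) = x*z^2 - y*z - x
trace(a b a b a b) = trace(a b a b)*trace(a b) - trace(b a)   [split at repeated a] = z^3 - 3*z
use: trace(b a b^-1 a b a) = trace(a b a b a)*trace(b) - trace(a b a b a b) = x*y*z^2 - y^2*z - z^3 - x*y + 3*z
trace(a b^-1 a b a^-1 b) = trace(b a b^-1 a b)*trace(a) - trace(b a b^-1 a b a) = x^2*y^2*z - x^3*y - x*y^3 - 2*x*y*z^2 + x^2*z + y^2*z + z^3 + 4*x*y - 3*z
use: trace(a^-1 b^-1 a b^-1 a b) = trace(a b^-1 a b a^-1)*trace(b) - trace(a b^-1 a b a^-1 b) = -x^2*y^2*z + x^3*y + x*y^3 + 2*x*y*z^2 - x^2*z - y^2*z - z^3 - 3*x*y + 3*z
trace(b^-1 a b^-1 a^-1 b^-1 a) = trace(a^-1 b^-1 a b^-1 a)*trace(b) - trace(a^-1 b^-1 a b^-1 a b) = x^2*y^2*z - x^3*y - 2*x*y*z^2 + x^2*z + z^3 + 2*x*y - 3*z
apply: trace(b^-1 a^-1 b^-1 a^-1 b^-1 a) = trace(b^-1 a b^-1 a^-1 b^-1)*trace(a) - trace(b^-1 a b^-1 a^-1 b^-1 a) = x*y*z^2 - x^2*z - z^3 - x*y + 3*z
use: trace(b^-1 a^-1 b^-1 a^-1 b^-1 a^-1) = trace(b^-1 a^-1 b^-1 a^-1 b^-1)*trace(a) - trace(b^-1 a^-1 b^-1 a^-1 b^-1 a) = z^3 - 3*z
trace(a^-1 b^-1 a^-1 b^-1 a^-2 b^-1) = trace(b^-1 a^-1 b^-1 a^-1 b^-1 a^-1)*trace(a) - trace(b^-1 a^-1 b^-1 a^-1 b^-1) = x*z^3 - y*z^2 - 2*x*z + y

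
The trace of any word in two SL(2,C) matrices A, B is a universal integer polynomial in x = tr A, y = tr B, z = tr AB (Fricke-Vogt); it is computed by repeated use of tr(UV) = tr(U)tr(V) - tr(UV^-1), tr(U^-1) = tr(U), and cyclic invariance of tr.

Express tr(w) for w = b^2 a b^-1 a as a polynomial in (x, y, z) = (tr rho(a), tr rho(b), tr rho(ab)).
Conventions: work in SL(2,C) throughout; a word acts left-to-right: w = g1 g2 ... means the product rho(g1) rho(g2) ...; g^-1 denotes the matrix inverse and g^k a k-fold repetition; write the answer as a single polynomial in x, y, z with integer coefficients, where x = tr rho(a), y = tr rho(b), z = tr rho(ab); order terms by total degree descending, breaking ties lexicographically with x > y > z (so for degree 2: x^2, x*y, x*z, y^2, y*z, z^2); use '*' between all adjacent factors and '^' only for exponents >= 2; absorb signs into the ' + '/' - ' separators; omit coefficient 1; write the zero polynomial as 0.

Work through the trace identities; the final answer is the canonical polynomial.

x*y^2*z - x^2*y - y^3 - y*z^2 + x*z + 3*y

reduce: trace(b^2 a) = trace(b)*trace(a b) - trace(a)   [square of b] = y*z - x
trace(b^2) = trace(b)*trace(b) - trace(1)   [square of b] = y^2 - 2
trace(a b^2 a) = trace(a)*trace(b^2 a) - trace(b^2)   [square of a] = x*y*z - x^2 - y^2 + 2
trace(a b a b) = trace(a b)*trace(a b) - trace(1)   [split at a repeated a] = z^2 - 2
reduce: trace(a b a) = trace(a)*trace(b a) - trace(b)   [square of a] = x*z - y
trace(a b^2 a b) = trace(b)*trace(a b a b) - trace(a b a)   [square of b] = y*z^2 - x*z - y
reduce: trace(b^2 a b^-1 a) = trace(a b^2 a)*trace(b) - trace(a b^2 a b)   [inverse elimination on b] = x*y^2*z - x^2*y - y^3 - y*z^2 + x*z + 3*y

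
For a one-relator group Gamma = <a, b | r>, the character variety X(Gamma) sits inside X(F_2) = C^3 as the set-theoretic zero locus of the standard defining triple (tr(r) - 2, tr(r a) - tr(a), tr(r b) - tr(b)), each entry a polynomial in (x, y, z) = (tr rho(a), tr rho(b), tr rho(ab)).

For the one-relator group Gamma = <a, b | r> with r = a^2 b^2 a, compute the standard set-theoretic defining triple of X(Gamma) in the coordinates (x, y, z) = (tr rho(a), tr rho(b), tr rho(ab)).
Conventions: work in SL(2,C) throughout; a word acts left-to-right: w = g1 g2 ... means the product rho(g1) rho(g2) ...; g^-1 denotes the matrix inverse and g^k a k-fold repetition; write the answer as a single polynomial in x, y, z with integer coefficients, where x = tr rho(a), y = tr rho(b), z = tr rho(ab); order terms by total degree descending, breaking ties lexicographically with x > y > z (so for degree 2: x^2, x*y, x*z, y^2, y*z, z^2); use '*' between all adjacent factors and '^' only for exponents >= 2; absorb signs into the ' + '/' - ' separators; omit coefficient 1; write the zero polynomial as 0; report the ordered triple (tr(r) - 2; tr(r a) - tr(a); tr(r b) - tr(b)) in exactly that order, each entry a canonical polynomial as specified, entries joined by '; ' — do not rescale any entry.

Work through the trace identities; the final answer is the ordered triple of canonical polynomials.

x^2*y*z - x^3 - x*y^2 - y*z + 3*x - 2; x^3*y*z - x^4 - x^2*y^2 - 2*x*y*z + 4*x^2 + y^2 - x - 2; x*y*z^2 - x^2*z - y^2*z - y + z

and trace(a^2 b) = trace(a) trace(b a) - trace(b) = x*z - y
trace(a^2) = trace(a) trace(a) - trace(1) = x^2 - 2
trace(b^2 a^2) = trace(b) trace(a^2 b) - trace(a^2) = x*y*z - x^2 - y^2 + 2
trace(b^2 a) = trace(b) trace(a b) - trace(a) = y*z - x
trace(a^2 b^2 a) = trace(a) trace(b^2 a^2) - trace(b^2 a) = x^2*y*z - x^3 - x*y^2 - y*z + 3*x
trace(a^2 b^2 a^2) = trace(a) trace(b^2 a^3) - trace(b^2 a^2) = x^3*y*z - x^4 - x^2*y^2 - 2*x*y*z + 4*x^2 + y^2 - 2
trace(b a b a) = trace(a b) trace(a b) - trace(1)   [split at a repeated a] = z^2 - 2
next, trace(a b a^2 b) = trace(a) trace(b a b a) - trace(b a b)   [square of a] = x*z^2 - y*z - x
next, trace(a b a^2) = trace(a) trace(b a^2) - trace(b a)   [square of a] = x^2*z - x*y - z
trace(a^2 b^2 a b) = trace(b) trace(a b a^2 b) - trace(a b a^2)   [square of b] = x*y*z^2 - x^2*z - y^2*z + z
assemble the triple (trace(r) - 2; trace(r a) - x; trace(r b) - y)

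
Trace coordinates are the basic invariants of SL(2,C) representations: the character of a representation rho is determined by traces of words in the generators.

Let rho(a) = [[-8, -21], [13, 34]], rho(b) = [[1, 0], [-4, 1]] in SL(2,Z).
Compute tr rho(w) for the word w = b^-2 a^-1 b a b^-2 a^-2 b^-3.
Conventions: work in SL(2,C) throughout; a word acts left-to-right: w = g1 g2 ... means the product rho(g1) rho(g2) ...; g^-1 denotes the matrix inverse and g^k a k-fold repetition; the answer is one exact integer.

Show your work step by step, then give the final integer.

163607138

rho(b^-1) = [[1, 0], [4, 1]]
... * rho(b^-1) = [[1, 0], [4, 1]]  ->  [[1, 0], [8, 1]]
... * rho(a^-1) = [[34, 21], [-13, -8]]  ->  [[34, 21], [259, 160]]
... * rho(b) = [[1, 0], [-4, 1]]  ->  [[-50, 21], [-381, 160]]
... * rho(a) = [[-8, -21], [13, 34]]  ->  [[673, 1764], [5128, 13441]]
... * rho(b^-1) = [[1, 0], [4, 1]]  ->  [[7729, 1764], [58892, 13441]]
... * rho(b^-1) = [[1, 0], [4, 1]]  ->  [[14785, 1764], [112656, 13441]]
... * rho(a^-1) = [[34, 21], [-13, -8]]  ->  [[479758, 296373], [3655571, 2258248]]
... * rho(a^-1) = [[34, 21], [-13, -8]]  ->  [[12458923, 7703934], [94932190, 58701007]]
... * rho(b^-1) = [[1, 0], [4, 1]]  ->  [[43274659, 7703934], [329736218, 58701007]]
... * rho(b^-1) = [[1, 0], [4, 1]]  ->  [[74090395, 7703934], [564540246, 58701007]]
... * rho(b^-1) = [[1, 0], [4, 1]]  ->  [[104906131, 7703934], [799344274, 58701007]]
tr = 104906131 + 58701007 = 163607138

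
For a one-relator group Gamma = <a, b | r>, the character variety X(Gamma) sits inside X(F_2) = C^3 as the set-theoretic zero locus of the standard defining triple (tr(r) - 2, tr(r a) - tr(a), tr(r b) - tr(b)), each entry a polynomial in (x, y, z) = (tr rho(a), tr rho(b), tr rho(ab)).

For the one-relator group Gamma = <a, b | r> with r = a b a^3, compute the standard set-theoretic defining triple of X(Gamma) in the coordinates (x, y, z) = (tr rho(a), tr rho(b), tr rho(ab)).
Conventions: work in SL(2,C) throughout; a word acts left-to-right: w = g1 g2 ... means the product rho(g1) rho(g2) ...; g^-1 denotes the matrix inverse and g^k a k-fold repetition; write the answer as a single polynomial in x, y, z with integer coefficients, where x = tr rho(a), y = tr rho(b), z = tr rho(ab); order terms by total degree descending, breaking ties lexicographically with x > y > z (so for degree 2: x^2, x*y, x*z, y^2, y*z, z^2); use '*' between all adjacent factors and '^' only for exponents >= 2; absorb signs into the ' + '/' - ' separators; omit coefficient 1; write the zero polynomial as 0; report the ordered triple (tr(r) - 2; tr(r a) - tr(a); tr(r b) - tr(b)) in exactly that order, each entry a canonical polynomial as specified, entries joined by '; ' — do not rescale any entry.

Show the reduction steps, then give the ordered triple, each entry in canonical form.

and trace(b a^2) = trace(a)*trace(b a) - trace(b)   [square of a] = x*z - y
trace(b a^3) = trace(a)*trace(b a^2) - trace(b a)   [square of a] = x^2*z - x*y - z
trace(a b a^3) = trace(a)*trace(b a^3) - trace(b a^2)   [square of a] = x^3*z - x^2*y - 2*x*z + y
next, trace(a b a^4) = trace(a)*trace(a^2 b a^2) - trace(a^2 b a) = x^4*z - x^3*y - 3*x^2*z + 2*x*y + z
and trace(b a b a) = trace(b a)*trace(b a) - trace(1)   [split at a repeated b] = z^2 - 2
trace(b a b) = trace(b)*trace(a b) - trace(a)   [square of b] = y*z - x
next, trace(b a b a^2) = trace(a)*trace(b a b a) - trace(b a b)   [square of a] = x*z^2 - y*z - x
trace(a b a^3 b) = trace(a)*trace(b a b a^2) - trace(b a b a)   [square of a] = x^2*z^2 - x*y*z - x^2 - z^2 + 2
assemble the triple (trace(r) - 2; trace(r a) - x; trace(r b) - y)

x^3*z - x^2*y - 2*x*z + y - 2; x^4*z - x^3*y - 3*x^2*z + 2*x*y - x + z; x^2*z^2 - x*y*z - x^2 - z^2 - y + 2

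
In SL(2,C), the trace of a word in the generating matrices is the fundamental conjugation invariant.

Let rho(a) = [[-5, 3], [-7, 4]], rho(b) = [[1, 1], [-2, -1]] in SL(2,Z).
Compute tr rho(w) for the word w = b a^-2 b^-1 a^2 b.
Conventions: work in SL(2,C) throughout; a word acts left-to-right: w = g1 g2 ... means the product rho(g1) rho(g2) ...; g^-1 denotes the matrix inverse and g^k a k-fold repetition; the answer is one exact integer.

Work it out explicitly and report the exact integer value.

rho(b) = [[1, 1], [-2, -1]]
... * rho(a^-1) = [[4, -3], [7, -5]]  ->  [[11, -8], [-15, 11]]
... * rho(a^-1) = [[4, -3], [7, -5]]  ->  [[-12, 7], [17, -10]]
... * rho(b^-1) = [[-1, -1], [2, 1]]  ->  [[26, 19], [-37, -27]]
... * rho(a) = [[-5, 3], [-7, 4]]  ->  [[-263, 154], [374, -219]]
... * rho(a) = [[-5, 3], [-7, 4]]  ->  [[237, -173], [-337, 246]]
... * rho(b) = [[1, 1], [-2, -1]]  ->  [[583, 410], [-829, -583]]
tr = 583 + -583 = 0

0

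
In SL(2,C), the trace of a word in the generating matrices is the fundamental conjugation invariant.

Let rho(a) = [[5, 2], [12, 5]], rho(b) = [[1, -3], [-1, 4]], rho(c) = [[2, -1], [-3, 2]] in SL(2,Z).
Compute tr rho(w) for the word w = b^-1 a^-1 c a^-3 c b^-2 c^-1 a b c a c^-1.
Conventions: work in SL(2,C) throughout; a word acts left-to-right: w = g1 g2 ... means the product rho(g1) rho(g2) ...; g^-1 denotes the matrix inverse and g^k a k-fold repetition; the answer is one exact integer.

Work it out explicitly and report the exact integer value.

9453796202

rho(b^-1) = [[4, 3], [1, 1]]
... * rho(a^-1) = [[5, -2], [-12, 5]]  ->  [[-16, 7], [-7, 3]]
... * rho(c) = [[2, -1], [-3, 2]]  ->  [[-53, 30], [-23, 13]]
... * rho(a^-1) = [[5, -2], [-12, 5]]  ->  [[-625, 256], [-271, 111]]
... * rho(a^-1) = [[5, -2], [-12, 5]]  ->  [[-6197, 2530], [-2687, 1097]]
... * rho(a^-1) = [[5, -2], [-12, 5]]  ->  [[-61345, 25044], [-26599, 10859]]
... * rho(c) = [[2, -1], [-3, 2]]  ->  [[-197822, 111433], [-85775, 48317]]
... * rho(b^-1) = [[4, 3], [1, 1]]  ->  [[-679855, -482033], [-294783, -209008]]
... * rho(b^-1) = [[4, 3], [1, 1]]  ->  [[-3201453, -2521598], [-1388140, -1093357]]
... * rho(c^-1) = [[2, 1], [3, 2]]  ->  [[-13967700, -8244649], [-6056351, -3574854]]
... * rho(a) = [[5, 2], [12, 5]]  ->  [[-168774288, -69158645], [-73180003, -29986972]]
... * rho(b) = [[1, -3], [-1, 4]]  ->  [[-99615643, 229688284], [-43193031, 99592121]]
... * rho(c) = [[2, -1], [-3, 2]]  ->  [[-888296138, 558992211], [-385162425, 242377273]]
... * rho(a) = [[5, 2], [12, 5]]  ->  [[2266425842, 1018368779], [982715151, 441561515]]
... * rho(c^-1) = [[2, 1], [3, 2]]  ->  [[7587958021, 4303163400], [3290114847, 1865838181]]
tr = 7587958021 + 1865838181 = 9453796202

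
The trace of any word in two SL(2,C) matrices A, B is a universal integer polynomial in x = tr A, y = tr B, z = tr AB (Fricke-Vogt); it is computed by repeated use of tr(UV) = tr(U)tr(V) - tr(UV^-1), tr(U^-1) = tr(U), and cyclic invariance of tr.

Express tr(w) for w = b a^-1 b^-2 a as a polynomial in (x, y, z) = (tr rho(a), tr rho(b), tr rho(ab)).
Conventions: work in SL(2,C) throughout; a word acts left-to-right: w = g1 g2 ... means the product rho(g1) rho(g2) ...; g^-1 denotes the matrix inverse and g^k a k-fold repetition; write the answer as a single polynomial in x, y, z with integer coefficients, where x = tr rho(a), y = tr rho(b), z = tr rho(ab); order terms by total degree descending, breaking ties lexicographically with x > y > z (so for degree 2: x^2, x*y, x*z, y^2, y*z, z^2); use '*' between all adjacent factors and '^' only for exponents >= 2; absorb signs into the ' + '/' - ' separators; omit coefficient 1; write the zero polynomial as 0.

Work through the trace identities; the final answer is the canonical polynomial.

and trace(b^-1 a) = trace(a) * trace(b) - trace(a b) = x*y - z
next, trace(a b a) = trace(a) * trace(b a) - trace(b) = x*z - y
next, trace(a b a b) = trace(b a) * trace(b a) - trace(1)   [split at repeated b] = z^2 - 2
next, trace(b^-1 a b a) = trace(a b a) * trace(b) - trace(a b a b) = x*y*z - y^2 - z^2 + 2
trace(b^-2 a b a) = trace(b^-1 a b a) * trace(b) - trace(b^-1 a b a b) = x*y^2*z - y^3 - y*z^2 - x*z + 3*y
trace(b a^-1 b^-2 a) = trace(b^-2 a b) * trace(a) - trace(b^-2 a b a) = -x*y^2*z + x^2*y + y^3 + y*z^2 - 3*y

-x*y^2*z + x^2*y + y^3 + y*z^2 - 3*y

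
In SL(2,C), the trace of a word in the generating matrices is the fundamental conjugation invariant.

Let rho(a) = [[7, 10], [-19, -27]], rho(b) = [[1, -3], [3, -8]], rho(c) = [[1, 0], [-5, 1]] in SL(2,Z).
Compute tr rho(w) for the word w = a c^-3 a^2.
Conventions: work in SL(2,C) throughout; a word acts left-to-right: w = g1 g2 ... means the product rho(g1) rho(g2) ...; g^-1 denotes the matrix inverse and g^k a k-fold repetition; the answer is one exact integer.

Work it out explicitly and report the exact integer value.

51910

rho(a) = [[7, 10], [-19, -27]]
... * rho(c^-1) = [[1, 0], [5, 1]]  ->  [[57, 10], [-154, -27]]
... * rho(c^-1) = [[1, 0], [5, 1]]  ->  [[107, 10], [-289, -27]]
... * rho(c^-1) = [[1, 0], [5, 1]]  ->  [[157, 10], [-424, -27]]
... * rho(a) = [[7, 10], [-19, -27]]  ->  [[909, 1300], [-2455, -3511]]
... * rho(a) = [[7, 10], [-19, -27]]  ->  [[-18337, -26010], [49524, 70247]]
tr = -18337 + 70247 = 51910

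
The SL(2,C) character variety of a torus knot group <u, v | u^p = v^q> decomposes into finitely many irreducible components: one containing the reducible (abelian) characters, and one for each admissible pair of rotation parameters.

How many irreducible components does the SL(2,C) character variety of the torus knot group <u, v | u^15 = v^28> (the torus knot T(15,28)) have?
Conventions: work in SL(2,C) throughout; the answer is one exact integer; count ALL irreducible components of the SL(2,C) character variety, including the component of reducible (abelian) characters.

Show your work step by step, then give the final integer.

190

For T(15,28): irreducibility forces the central element u^15 = v^28 to one of +I, -I.
On an irreducible component, tr(u) is locked at 2*cos(pi*alpha/15) for some alpha in 1..14, and tr(v) at 2*cos(pi*beta/28) for some beta in 1..27.
Consistency of u^15 = (-1)^alpha I with v^28 = (-1)^beta I forces alpha = beta (mod 2).
Enumerate parity-matched pairs: 7*14 odd-odd plus 7*13 even-even gives 189.
components with irreducible characters: 189; plus the single component of reducible (abelian) characters: total 190.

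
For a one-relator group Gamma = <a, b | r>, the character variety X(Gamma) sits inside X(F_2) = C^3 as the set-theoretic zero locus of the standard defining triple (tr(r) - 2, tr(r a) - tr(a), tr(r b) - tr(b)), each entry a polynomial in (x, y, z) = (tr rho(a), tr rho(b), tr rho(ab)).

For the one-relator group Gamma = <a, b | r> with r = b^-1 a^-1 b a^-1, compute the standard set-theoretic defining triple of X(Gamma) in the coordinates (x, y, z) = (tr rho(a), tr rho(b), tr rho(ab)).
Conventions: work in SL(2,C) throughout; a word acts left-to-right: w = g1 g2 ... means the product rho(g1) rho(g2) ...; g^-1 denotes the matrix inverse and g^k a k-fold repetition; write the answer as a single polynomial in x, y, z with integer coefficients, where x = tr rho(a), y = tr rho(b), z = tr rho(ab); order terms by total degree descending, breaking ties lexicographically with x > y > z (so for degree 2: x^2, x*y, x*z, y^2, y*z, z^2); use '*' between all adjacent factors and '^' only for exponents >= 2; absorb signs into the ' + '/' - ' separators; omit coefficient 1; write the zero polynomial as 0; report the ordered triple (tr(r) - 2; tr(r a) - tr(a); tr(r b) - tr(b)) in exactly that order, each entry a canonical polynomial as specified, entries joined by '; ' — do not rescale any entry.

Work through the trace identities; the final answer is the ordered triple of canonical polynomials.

use: trace(a^-1) = trace(a) = x
trace(a b a) = trace(a) trace(b a) - trace(b)   [square of a] = x*z - y
apply: trace(a b a b) = trace(b a) trace(b a) - trace(1)   [split at a repeated b] = z^2 - 2
trace(b a b^-1 a) = trace(a b a) trace(b) - trace(a b a b)   [inverse elimination on b] = x*y*z - y^2 - z^2 + 2
trace(b^-1 a^-1 b a) = trace(b a b^-1) trace(a) - trace(b a b^-1 a)   [inverse elimination on a] = -x*y*z + x^2 + y^2 + z^2 - 2
trace(b^-1 a^-1 b a^-1) = trace(b^-1 a^-1 b) trace(a) - trace(b^-1 a^-1 b a)   [inverse elimination on a] = x*y*z - y^2 - z^2 + 2
apply: trace(b a^-1) = trace(b) trace(a) - trace(b a) = x*y - z
use: trace(a^-1 b a^-1) = trace(b a^-1) trace(a) - trace(b) = x^2*y - x*z - y
assemble the triple (trace(r) - 2; trace(r a) - x; trace(r b) - y)

x*y*z - y^2 - z^2; 0; x^2*y - x*z - 2*y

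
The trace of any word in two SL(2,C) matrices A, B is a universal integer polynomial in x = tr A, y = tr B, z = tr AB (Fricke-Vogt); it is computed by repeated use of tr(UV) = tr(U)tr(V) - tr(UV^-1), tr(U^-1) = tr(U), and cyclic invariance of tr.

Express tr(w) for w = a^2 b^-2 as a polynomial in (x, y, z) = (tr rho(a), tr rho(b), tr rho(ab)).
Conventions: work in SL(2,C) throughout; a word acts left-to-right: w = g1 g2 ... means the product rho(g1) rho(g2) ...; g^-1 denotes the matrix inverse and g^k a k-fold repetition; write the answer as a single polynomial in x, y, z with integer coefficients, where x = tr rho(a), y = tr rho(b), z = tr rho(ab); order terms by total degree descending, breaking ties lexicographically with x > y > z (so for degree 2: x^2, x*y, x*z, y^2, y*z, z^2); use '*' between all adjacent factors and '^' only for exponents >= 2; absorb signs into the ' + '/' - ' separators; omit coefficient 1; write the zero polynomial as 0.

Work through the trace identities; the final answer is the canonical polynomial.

x^2*y^2 - x*y*z - x^2 - y^2 + 2

tr(a^2) = tr(a) tr(a) - tr(1) = x^2 - 2
tr(a^2 b) = tr(a) tr(b a) - tr(b) = x*z - y
tr(b^-1 a^2) = tr(a^2) tr(b) - tr(a^2 b) = x^2*y - x*z - y
tr(a^2 b^-2) = tr(b^-1 a^2) tr(b) - tr(b^-1 a^2 b) = x^2*y^2 - x*y*z - x^2 - y^2 + 2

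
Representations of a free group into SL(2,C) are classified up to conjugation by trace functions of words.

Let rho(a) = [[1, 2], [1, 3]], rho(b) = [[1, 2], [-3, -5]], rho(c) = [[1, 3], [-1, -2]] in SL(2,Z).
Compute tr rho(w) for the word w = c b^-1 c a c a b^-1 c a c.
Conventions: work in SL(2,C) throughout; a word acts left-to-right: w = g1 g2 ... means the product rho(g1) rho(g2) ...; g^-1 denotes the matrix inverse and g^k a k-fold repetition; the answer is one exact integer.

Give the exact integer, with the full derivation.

rho(c) = [[1, 3], [-1, -2]]
... * rho(b^-1) = [[-5, -2], [3, 1]]  ->  [[4, 1], [-1, 0]]
... * rho(c) = [[1, 3], [-1, -2]]  ->  [[3, 10], [-1, -3]]
... * rho(a) = [[1, 2], [1, 3]]  ->  [[13, 36], [-4, -11]]
... * rho(c) = [[1, 3], [-1, -2]]  ->  [[-23, -33], [7, 10]]
... * rho(a) = [[1, 2], [1, 3]]  ->  [[-56, -145], [17, 44]]
... * rho(b^-1) = [[-5, -2], [3, 1]]  ->  [[-155, -33], [47, 10]]
... * rho(c) = [[1, 3], [-1, -2]]  ->  [[-122, -399], [37, 121]]
... * rho(a) = [[1, 2], [1, 3]]  ->  [[-521, -1441], [158, 437]]
... * rho(c) = [[1, 3], [-1, -2]]  ->  [[920, 1319], [-279, -400]]
tr = 920 + -400 = 520

520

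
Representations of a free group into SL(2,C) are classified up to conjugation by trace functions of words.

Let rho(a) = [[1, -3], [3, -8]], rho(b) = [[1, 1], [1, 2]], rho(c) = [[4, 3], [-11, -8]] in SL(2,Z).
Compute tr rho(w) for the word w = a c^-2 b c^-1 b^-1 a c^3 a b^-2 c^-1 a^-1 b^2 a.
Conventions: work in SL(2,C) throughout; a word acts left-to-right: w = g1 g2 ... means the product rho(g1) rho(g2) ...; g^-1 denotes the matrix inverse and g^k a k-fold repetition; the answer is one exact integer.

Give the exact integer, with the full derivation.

13500160034

rho(a) = [[1, -3], [3, -8]]
... * rho(c^-1) = [[-8, -3], [11, 4]]  ->  [[-41, -15], [-112, -41]]
... * rho(c^-1) = [[-8, -3], [11, 4]]  ->  [[163, 63], [445, 172]]
... * rho(b) = [[1, 1], [1, 2]]  ->  [[226, 289], [617, 789]]
... * rho(c^-1) = [[-8, -3], [11, 4]]  ->  [[1371, 478], [3743, 1305]]
... * rho(b^-1) = [[2, -1], [-1, 1]]  ->  [[2264, -893], [6181, -2438]]
... * rho(a) = [[1, -3], [3, -8]]  ->  [[-415, 352], [-1133, 961]]
... * rho(c) = [[4, 3], [-11, -8]]  ->  [[-5532, -4061], [-15103, -11087]]
... * rho(c) = [[4, 3], [-11, -8]]  ->  [[22543, 15892], [61545, 43387]]
... * rho(c) = [[4, 3], [-11, -8]]  ->  [[-84640, -59507], [-231077, -162461]]
... * rho(a) = [[1, -3], [3, -8]]  ->  [[-263161, 729976], [-718460, 1992919]]
... * rho(b^-1) = [[2, -1], [-1, 1]]  ->  [[-1256298, 993137], [-3429839, 2711379]]
... * rho(b^-1) = [[2, -1], [-1, 1]]  ->  [[-3505733, 2249435], [-9571057, 6141218]]
... * rho(c^-1) = [[-8, -3], [11, 4]]  ->  [[52789649, 19514939], [144121854, 53278043]]
... * rho(a^-1) = [[-8, 3], [-3, 1]]  ->  [[-480862009, 177883886], [-1312808961, 485643605]]
... * rho(b) = [[1, 1], [1, 2]]  ->  [[-302978123, -125094237], [-827165356, -341521751]]
... * rho(b) = [[1, 1], [1, 2]]  ->  [[-428072360, -553166597], [-1168687107, -1510208858]]
... * rho(a) = [[1, -3], [3, -8]]  ->  [[-2087572151, 5709549856], [-5699313681, 15587732185]]
tr = -2087572151 + 15587732185 = 13500160034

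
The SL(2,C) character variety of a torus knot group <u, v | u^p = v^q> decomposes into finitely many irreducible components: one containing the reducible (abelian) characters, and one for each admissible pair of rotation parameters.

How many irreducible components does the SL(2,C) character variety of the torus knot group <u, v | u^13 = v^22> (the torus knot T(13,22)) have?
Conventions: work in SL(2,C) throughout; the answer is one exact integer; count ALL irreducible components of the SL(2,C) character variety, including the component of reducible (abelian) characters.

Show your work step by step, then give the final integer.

127

In the torus knot group T(13,22), u^13 = v^22 is central, so an irreducible representation sends it to +I or -I (Schur).
So on each irreducible component the traces are pinned: tr(u) = 2*cos(pi*alpha/13) with 1 <= alpha <= 12, tr(v) = 2*cos(pi*beta/22) with 1 <= beta <= 21.
Consistency of u^13 = (-1)^alpha I with v^22 = (-1)^beta I forces alpha = beta (mod 2).
Counting: 6 odd alphas x 11 odd betas + 6 even alphas x 10 even betas = 66 + 60 = 126.
Total: 126 irreducible-character components + 1 reducible (abelian) component = 127.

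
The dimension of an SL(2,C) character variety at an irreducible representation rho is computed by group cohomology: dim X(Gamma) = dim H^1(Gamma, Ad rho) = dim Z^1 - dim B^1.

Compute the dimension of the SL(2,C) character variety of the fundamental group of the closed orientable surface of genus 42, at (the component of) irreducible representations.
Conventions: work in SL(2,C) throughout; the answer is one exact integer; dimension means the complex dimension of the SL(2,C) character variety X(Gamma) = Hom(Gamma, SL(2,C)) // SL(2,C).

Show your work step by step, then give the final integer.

246

Gamma = pi_1(Sigma_42) = < a_1, b_1, ..., a_42, b_42 | prod [a_i, b_i] > has 2g = 84 generators and 1 relator.
Before the relator condition, cocycle space has dim 3*84 = 252.
At an irreducible rho, H^2 = coker(d_2) vanishes (Poincare duality: H^2 is dual to H^0 = invariants = 0), so d_2 is surjective onto sl_2 and dim Z^1 = 252 - 3 = 249.
dim B^1 = 3 (coboundaries, injective at irreducible rho).
dim H^1 = 249 - 3 = 246 = dim X.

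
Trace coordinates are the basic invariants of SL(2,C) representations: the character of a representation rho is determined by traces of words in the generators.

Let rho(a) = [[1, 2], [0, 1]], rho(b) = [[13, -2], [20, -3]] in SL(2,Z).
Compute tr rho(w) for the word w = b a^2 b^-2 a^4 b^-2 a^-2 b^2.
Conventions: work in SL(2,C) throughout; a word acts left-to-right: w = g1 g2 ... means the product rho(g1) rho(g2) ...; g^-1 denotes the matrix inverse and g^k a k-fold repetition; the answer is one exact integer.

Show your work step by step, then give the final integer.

rho(b) = [[13, -2], [20, -3]]
... * rho(a) = [[1, 2], [0, 1]]  ->  [[13, 24], [20, 37]]
... * rho(a) = [[1, 2], [0, 1]]  ->  [[13, 50], [20, 77]]
... * rho(b^-1) = [[-3, 2], [-20, 13]]  ->  [[-1039, 676], [-1600, 1041]]
... * rho(b^-1) = [[-3, 2], [-20, 13]]  ->  [[-10403, 6710], [-16020, 10333]]
... * rho(a) = [[1, 2], [0, 1]]  ->  [[-10403, -14096], [-16020, -21707]]
... * rho(a) = [[1, 2], [0, 1]]  ->  [[-10403, -34902], [-16020, -53747]]
... * rho(a) = [[1, 2], [0, 1]]  ->  [[-10403, -55708], [-16020, -85787]]
... * rho(a) = [[1, 2], [0, 1]]  ->  [[-10403, -76514], [-16020, -117827]]
... * rho(b^-1) = [[-3, 2], [-20, 13]]  ->  [[1561489, -1015488], [2404600, -1563791]]
... * rho(b^-1) = [[-3, 2], [-20, 13]]  ->  [[15625293, -10078366], [24062020, -15520083]]
... * rho(a^-1) = [[1, -2], [0, 1]]  ->  [[15625293, -41328952], [24062020, -63644123]]
... * rho(a^-1) = [[1, -2], [0, 1]]  ->  [[15625293, -72579538], [24062020, -111768163]]
... * rho(b) = [[13, -2], [20, -3]]  ->  [[-1248461951, 186488028], [-1922557000, 287180449]]
... * rho(b) = [[13, -2], [20, -3]]  ->  [[-12500244803, 1937459818], [-19249632020, 2983572653]]
tr = -12500244803 + 2983572653 = -9516672150

-9516672150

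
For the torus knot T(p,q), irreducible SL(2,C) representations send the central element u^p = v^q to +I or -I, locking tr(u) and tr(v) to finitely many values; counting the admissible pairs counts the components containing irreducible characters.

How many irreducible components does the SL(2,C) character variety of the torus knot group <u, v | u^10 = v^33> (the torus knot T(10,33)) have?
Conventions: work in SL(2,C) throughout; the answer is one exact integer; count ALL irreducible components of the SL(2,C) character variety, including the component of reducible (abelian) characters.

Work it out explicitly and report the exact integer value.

145

Gamma = < u, v | u^10 = v^33 > (torus knot T(10,33)); the central element u^10 = v^33 acts as +I or -I in any irreducible SL(2,C) representation.
So on each irreducible component the traces are pinned: tr(u) = 2*cos(pi*alpha/10) with 1 <= alpha <= 9, tr(v) = 2*cos(pi*beta/33) with 1 <= beta <= 32.
u^10 = (-1)^alpha I and v^33 = (-1)^beta I must agree, so alpha and beta have equal parity.
count pairs: odd alpha (5 choices) x odd beta (16), plus even alpha (4) x even beta (16): 5*16 + 4*16 = 144.
Total: 144 irreducible-character components + 1 reducible (abelian) component = 145.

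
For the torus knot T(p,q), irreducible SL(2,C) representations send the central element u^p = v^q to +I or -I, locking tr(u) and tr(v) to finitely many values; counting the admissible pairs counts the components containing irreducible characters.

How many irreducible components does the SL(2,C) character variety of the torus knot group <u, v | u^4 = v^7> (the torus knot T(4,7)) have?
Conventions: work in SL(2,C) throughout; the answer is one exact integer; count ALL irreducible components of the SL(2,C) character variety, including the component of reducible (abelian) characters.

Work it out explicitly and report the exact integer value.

In the torus knot group T(4,7), u^4 = v^7 is central, so an irreducible representation sends it to +I or -I (Schur).
This locks tr(u) to 2*cos(pi*alpha/4), alpha in 1..3, and tr(v) to 2*cos(pi*beta/7), beta in 1..6, on each component of irreducible characters.
u^4 = (-1)^alpha I and v^7 = (-1)^beta I must agree, so alpha and beta have equal parity.
Counting: 2 odd alphas x 3 odd betas + 1 even alphas x 3 even betas = 6 + 3 = 9.
Total: 9 irreducible-character components + 1 reducible (abelian) component = 10.

10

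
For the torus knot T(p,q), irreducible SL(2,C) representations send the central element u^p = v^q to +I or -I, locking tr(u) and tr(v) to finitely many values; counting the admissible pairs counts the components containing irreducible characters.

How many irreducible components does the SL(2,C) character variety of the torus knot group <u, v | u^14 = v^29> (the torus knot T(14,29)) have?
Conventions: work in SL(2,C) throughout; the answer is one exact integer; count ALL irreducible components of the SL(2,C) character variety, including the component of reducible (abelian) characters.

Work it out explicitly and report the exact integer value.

In the torus knot group T(14,29), u^14 = v^29 is central, so an irreducible representation sends it to +I or -I (Schur).
This locks tr(u) to 2*cos(pi*alpha/14), alpha in 1..13, and tr(v) to 2*cos(pi*beta/29), beta in 1..28, on each component of irreducible characters.
u^14 = (-1)^alpha I and v^29 = (-1)^beta I must agree, so alpha and beta have equal parity.
count pairs: odd alpha (7 choices) x odd beta (14), plus even alpha (6) x even beta (14): 7*14 + 6*14 = 182.
components with irreducible characters: 182; plus the single component of reducible (abelian) characters: total 183.

183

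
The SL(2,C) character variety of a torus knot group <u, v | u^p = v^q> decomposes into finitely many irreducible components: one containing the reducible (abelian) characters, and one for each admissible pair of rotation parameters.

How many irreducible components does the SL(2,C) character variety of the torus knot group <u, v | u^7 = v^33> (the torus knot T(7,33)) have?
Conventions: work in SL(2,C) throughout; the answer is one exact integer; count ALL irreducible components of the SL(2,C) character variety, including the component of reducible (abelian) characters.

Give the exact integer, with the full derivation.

97

For T(7,33): irreducibility forces the central element u^7 = v^33 to one of +I, -I.
On an irreducible component, tr(u) is locked at 2*cos(pi*alpha/7) for some alpha in 1..6, and tr(v) at 2*cos(pi*beta/33) for some beta in 1..32.
The two central values (-1)^alpha I and (-1)^beta I must be the same matrix, so alpha and beta share a parity.
count pairs: odd alpha (3 choices) x odd beta (16), plus even alpha (3) x even beta (16): 3*16 + 3*16 = 96.
Total: 96 irreducible-character components + 1 reducible (abelian) component = 97.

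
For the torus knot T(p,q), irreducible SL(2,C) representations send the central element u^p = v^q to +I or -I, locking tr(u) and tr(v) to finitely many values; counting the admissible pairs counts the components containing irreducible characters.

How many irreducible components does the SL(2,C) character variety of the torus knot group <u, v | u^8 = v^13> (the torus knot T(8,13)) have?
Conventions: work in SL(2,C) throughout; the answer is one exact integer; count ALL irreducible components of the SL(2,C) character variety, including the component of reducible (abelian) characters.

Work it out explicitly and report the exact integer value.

43

In the torus knot group T(8,13), u^8 = v^13 is central, so an irreducible representation sends it to +I or -I (Schur).
So on each irreducible component the traces are pinned: tr(u) = 2*cos(pi*alpha/8) with 1 <= alpha <= 7, tr(v) = 2*cos(pi*beta/13) with 1 <= beta <= 12.
The two central values (-1)^alpha I and (-1)^beta I must be the same matrix, so alpha and beta share a parity.
Enumerate parity-matched pairs: 4*6 odd-odd plus 3*6 even-even gives 42.
Total: 42 irreducible-character components + 1 reducible (abelian) component = 43.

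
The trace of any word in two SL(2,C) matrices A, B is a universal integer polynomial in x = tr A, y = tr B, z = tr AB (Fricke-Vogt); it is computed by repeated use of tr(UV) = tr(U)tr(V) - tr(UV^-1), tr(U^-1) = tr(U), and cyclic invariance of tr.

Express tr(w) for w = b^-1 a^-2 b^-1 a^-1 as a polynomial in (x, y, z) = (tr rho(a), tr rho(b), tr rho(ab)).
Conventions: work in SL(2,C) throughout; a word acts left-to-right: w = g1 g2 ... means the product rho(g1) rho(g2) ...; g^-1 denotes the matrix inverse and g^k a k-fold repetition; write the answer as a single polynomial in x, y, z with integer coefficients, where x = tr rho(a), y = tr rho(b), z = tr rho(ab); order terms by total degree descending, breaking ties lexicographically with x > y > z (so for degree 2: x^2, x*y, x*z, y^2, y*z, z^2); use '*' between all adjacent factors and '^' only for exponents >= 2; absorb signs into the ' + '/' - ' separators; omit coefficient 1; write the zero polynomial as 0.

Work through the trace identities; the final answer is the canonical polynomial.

tr(a^-1) = tr(a) = x
and tr(a^-2) = tr(a^-1) * tr(a) - tr(1) = x^2 - 2
tr(b a^-1) = tr(b) * tr(a) - tr(b a) = x*y - z
next, tr(a^-2 b) = tr(b a^-1) * tr(a) - tr(b) = x^2*y - x*z - y
and tr(a^-2 b^-1) = tr(a^-2) * tr(b) - tr(a^-2 b) = x*z - y
tr(a^-1 b^-1 a^-2) = tr(a^-2 b^-1) * tr(a) - tr(a^-2 b^-1 a) = x^2*z - x*y - z
and tr(a^-2 b a^-1) = tr(b a^-2) * tr(a) - tr(b a^-1) = x^3*y - x^2*z - 2*x*y + z
and tr(b^2) = tr(b) * tr(b) - tr(1) = y^2 - 2
next, tr(b^2 a) = tr(b) * tr(a b) - tr(a) = y*z - x
next, tr(b a^-1 b) = tr(b^2) * tr(a) - tr(b^2 a) = x*y^2 - y*z - x
next, tr(b a b a) = tr(a b) * tr(a b) - tr(1) = z^2 - 2
tr(b a^-1 b a) = tr(b a b) * tr(a) - tr(b a b a) = x*y*z - x^2 - z^2 + 2
and tr(a^-1 b a^-1 b) = tr(b a^-1 b) * tr(a) - tr(b a^-1 b a) = x^2*y^2 - 2*x*y*z + z^2 - 2
and tr(a^-2 b a^-1 b) = tr(a^-1 b a^-1 b) * tr(a) - tr(a^-1 b a^-1 b a) = x^3*y^2 - 2*x^2*y*z - x*y^2 + x*z^2 + y*z - x
and tr(a^-1 b^-1 a^-2 b) = tr(a^-2 b a^-1) * tr(b) - tr(a^-2 b a^-1 b) = x^2*y*z - x*y^2 - x*z^2 + x
tr(b^-1 a^-2 b^-1 a^-1) = tr(a^-1 b^-1 a^-2) * tr(b) - tr(a^-1 b^-1 a^-2 b) = x*z^2 - y*z - x

x*z^2 - y*z - x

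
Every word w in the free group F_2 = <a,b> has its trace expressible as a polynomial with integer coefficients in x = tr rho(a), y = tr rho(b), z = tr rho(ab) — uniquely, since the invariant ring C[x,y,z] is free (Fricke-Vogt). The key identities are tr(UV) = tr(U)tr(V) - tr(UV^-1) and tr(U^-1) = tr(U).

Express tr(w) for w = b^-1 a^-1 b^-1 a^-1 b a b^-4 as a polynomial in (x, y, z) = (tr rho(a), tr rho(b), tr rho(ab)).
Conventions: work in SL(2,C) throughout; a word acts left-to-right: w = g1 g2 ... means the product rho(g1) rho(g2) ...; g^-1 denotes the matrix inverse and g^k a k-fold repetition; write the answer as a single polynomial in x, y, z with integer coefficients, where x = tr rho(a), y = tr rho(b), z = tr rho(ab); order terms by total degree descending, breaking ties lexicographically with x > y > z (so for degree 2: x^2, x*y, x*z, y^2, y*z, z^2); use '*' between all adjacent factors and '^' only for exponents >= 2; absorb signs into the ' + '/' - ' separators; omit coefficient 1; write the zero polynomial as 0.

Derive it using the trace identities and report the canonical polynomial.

trace(a b a) = trace(a) trace(b a) - trace(b) = x*z - y
trace(a b a b) = trace(a b) trace(a b) - trace(1) = z^2 - 2
next, trace(b a b^-1 a) = trace(a b a) trace(b) - trace(a b a b) = x*y*z - y^2 - z^2 + 2
next, trace(b^-1 a^-1 b a) = trace(b a b^-1) trace(a) - trace(b a b^-1 a) = -x*y*z + x^2 + y^2 + z^2 - 2
trace(a^-1 b a b^-2) = trace(b^-1 a^-1 b a) trace(b) - trace(b^-1 a^-1 b a b) = -x*y^2*z + x^2*y + y^3 + y*z^2 - 3*y
and trace(a^-1 b a b^-3) = trace(a^-1 b a b^-2) trace(b) - trace(a^-1 b a b^-1) = -x*y^3*z + x^2*y^2 + y^4 + y^2*z^2 + x*y*z - x^2 - 4*y^2 - z^2 + 2
trace(b^-2 a^-1 b a b^-2) = trace(a^-1 b a b^-3) trace(b) - trace(a^-1 b a b^-2) = -x*y^4*z + x^2*y^3 + y^5 + y^3*z^2 + 2*x*y^2*z - 2*x^2*y - 5*y^3 - 2*y*z^2 + 5*y
and trace(b^-1 a^-1 b a b^-4) = trace(b^-2 a^-1 b a b^-2) trace(b) - trace(b^-2 a^-1 b a b^-1) = -x*y^5*z + x^2*y^4 + y^6 + y^4*z^2 + 3*x*y^3*z - 3*x^2*y^2 - 6*y^4 - 3*y^2*z^2 - x*y*z + x^2 + 9*y^2 + z^2 - 2
and trace(a^2) = trace(a) trace(a) - trace(1) = x^2 - 2
next, trace(b^-1 a^2) = trace(a^2) trace(b) - trace(a^2 b) = x^2*y - x*z - y
and trace(a^2 b^-2) = trace(b^-1 a^2) trace(b) - trace(b^-1 a^2 b) = x^2*y^2 - x*y*z - x^2 - y^2 + 2
and trace(b^-3 a^2) = trace(a^2 b^-2) trace(b) - trace(a^2 b^-1) = x^2*y^3 - x*y^2*z - 2*x^2*y - y^3 + x*z + 3*y
trace(a b^-4 a) = trace(b^-3 a^2) trace(b) - trace(b^-3 a^2 b) = x^2*y^4 - x*y^3*z - 3*x^2*y^2 - y^4 + 2*x*y*z + x^2 + 4*y^2 - 2
and trace(a b a^2) = trace(a) trace(b a^2) - trace(b a) = x^2*z - x*y - z
trace(b a b) = trace(b) trace(a b) - trace(a) = y*z - x
trace(a b a^2 b) = trace(a) trace(b a b a) - trace(b a b) = x*z^2 - y*z - x
trace(a b^-1 a b a) = trace(a b a^2) trace(b) - trace(a b a^2 b) = x^2*y*z - x*y^2 - x*z^2 + x
next, trace(a b a b a b) = trace(a b a b) trace(a b) - trace(b a) = z^3 - 3*z
next, trace(a b^-1 a b a b) = trace(a b a b a) trace(b) - trace(a b a b a b) = x*y*z^2 - y^2*z - z^3 - x*y + 3*z
next, trace(a b^-1 a b a b^-1) = trace(a b^-1 a b a) trace(b) - trace(a b^-1 a b a b) = x^2*y^2*z - x*y^3 - 2*x*y*z^2 + y^2*z + z^3 + 2*x*y - 3*z
trace(a b^-1 a b a b^-2) = trace(a b^-1 a b a b^-1) trace(b) - trace(a b^-1 a b a) = x^2*y^3*z - x*y^4 - 2*x*y^2*z^2 - x^2*y*z + y^3*z + y*z^3 + 3*x*y^2 + x*z^2 - 3*y*z - x
and trace(a b^-1 a b a b^-3) = trace(a b^-1 a b a b^-2) trace(b) - trace(a b^-1 a b a b^-1) = x^2*y^4*z - x*y^5 - 2*x*y^3*z^2 - 2*x^2*y^2*z + y^4*z + y^2*z^3 + 4*x*y^3 + 3*x*y*z^2 - 4*y^2*z - z^3 - 3*x*y + 3*z
trace(b a b^-4 a b^-1 a) = trace(a b^-1 a b a b^-3) trace(b) - trace(a b^-1 a b a b^-2) = x^2*y^5*z - x*y^6 - 2*x*y^4*z^2 - 3*x^2*y^3*z + y^5*z + y^3*z^3 + 5*x*y^4 + 5*x*y^2*z^2 + x^2*y*z - 5*y^3*z - 2*y*z^3 - 6*x*y^2 - x*z^2 + 6*y*z + x
trace(b^-1 a^-1 b a b^-4 a) = trace(b a b^-4 a b^-1) trace(a) - trace(b a b^-4 a b^-1 a) = -x^2*y^5*z + x^3*y^4 + x*y^6 + 2*x*y^4*z^2 + 2*x^2*y^3*z - y^5*z - y^3*z^3 - 3*x^3*y^2 - 6*x*y^4 - 5*x*y^2*z^2 + x^2*y*z + 5*y^3*z + 2*y*z^3 + x^3 + 10*x*y^2 + x*z^2 - 6*y*z - 3*x
trace(b^-3 a^-1 b^-1 a^-1 b a b^-1) = trace(b^-1 a^-1 b a b^-4) trace(a) - trace(b^-1 a^-1 b a b^-4 a) = -x*y^4*z^2 + x^2*y^3*z + y^5*z + y^3*z^3 + 2*x*y^2*z^2 - 2*x^2*y*z - 5*y^3*z - 2*y*z^3 - x*y^2 + 6*y*z + x
and trace(b^-2) = trace(b^-1) trace(b) - trace(1) = y^2 - 2
trace(b^-3) = trace(b^-2) trace(b) - trace(b^-1) = y^3 - 3*y
trace(b^-1 a b a b^-1) = trace(b^-1 a b a) trace(b) - trace(b^-1 a b a b) = x*y^2*z - y^3 - y*z^2 - x*z + 3*y
trace(b^-1 a^-1 b^-1 a b a) = trace(b^-1 a b a b^-1) trace(a) - trace(b^-1 a b a b^-1 a) = x*y*z^2 - x^2*z - y^2*z - z^3 + x*y + 3*z
and trace(a^-1 b^-1 a b a b^-2) = trace(b^-1 a^-1 b^-1 a b a) trace(b) - trace(b^-1 a^-1 b^-1 a b a b) = x*y^2*z^2 - x^2*y*z - y^3*z - y*z^3 + x*y^2 + 3*y*z - x
trace(b a b^-3 a^-1 b^-1 a) = trace(a^-1 b^-1 a b a b^-2) trace(b) - trace(a^-1 b^-1 a b a b^-1) = x*y^3*z^2 - x^2*y^2*z - y^4*z - y^2*z^3 + x*y^3 - x*y*z^2 + x^2*z + 4*y^2*z + z^3 - 2*x*y - 3*z
and trace(b^-3 a^-1 b^-1 a^-1 b a) = trace(b a b^-3 a^-1 b^-1) trace(a) - trace(b a b^-3 a^-1 b^-1 a) = -x*y^3*z^2 + x^2*y^2*z + y^4*z + y^2*z^3 + x*y*z^2 - x^2*z - 4*y^2*z - z^3 - x*y + 3*z
and trace(b^-1 a^-1 b^-1 a^-1 b a b^-4) = trace(b^-3 a^-1 b^-1 a^-1 b a b^-1) trace(b) - trace(b^-3 a^-1 b^-1 a^-1 b a) = -x*y^5*z^2 + x^2*y^4*z + y^6*z + y^4*z^3 + 3*x*y^3*z^2 - 3*x^2*y^2*z - 6*y^4*z - 3*y^2*z^3 - x*y^3 - x*y*z^2 + x^2*z + 10*y^2*z + z^3 + 2*x*y - 3*z

-x*y^5*z^2 + x^2*y^4*z + y^6*z + y^4*z^3 + 3*x*y^3*z^2 - 3*x^2*y^2*z - 6*y^4*z - 3*y^2*z^3 - x*y^3 - x*y*z^2 + x^2*z + 10*y^2*z + z^3 + 2*x*y - 3*z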